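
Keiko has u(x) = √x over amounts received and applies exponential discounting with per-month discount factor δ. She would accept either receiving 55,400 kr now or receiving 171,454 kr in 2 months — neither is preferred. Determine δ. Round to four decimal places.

Equating discounted utilities: u(55400) = δ^2·u(171454) ⇒ δ^2 = u(55400)/u(171454).
Since u(x) = √x, δ^2 = √(55400/171454) = 0.56844.
Hence δ = (0.56844)^(1/2) = 0.753947.

δ ≈ 0.7539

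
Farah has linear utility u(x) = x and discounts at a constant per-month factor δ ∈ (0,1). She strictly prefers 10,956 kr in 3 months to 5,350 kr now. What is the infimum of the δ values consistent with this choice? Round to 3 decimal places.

The preference means 5350 < δ^3·10956.
Dividing by 10956: δ^3 > 0.48832. Both sides are positive, so the cube root keeps the direction.
δ > (5350/10956)^(1/3) ≈ 0.787.

δ > 0.787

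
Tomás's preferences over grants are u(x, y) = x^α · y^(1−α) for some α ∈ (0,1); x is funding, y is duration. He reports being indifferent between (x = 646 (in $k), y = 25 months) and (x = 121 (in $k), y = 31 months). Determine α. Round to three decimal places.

Set the two utilities equal: 646^α·25^(1−α) = 121^α·31^(1−α).
Rearrange to (646/121)^α = (31/25)^(1−α) and take logs: α·1.675009 = (1−α)·0.215111.
Thus α·(1.890120) = 0.215111, so α = 0.215111/1.890120 ≈ 0.114.

α ≈ 0.114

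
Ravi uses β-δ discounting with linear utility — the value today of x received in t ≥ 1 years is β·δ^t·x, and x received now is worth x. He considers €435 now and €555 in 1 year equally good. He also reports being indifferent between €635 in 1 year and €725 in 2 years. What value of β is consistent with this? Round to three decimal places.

β ≈ 0.895

From the later pair, β·δ^1·635 = β·δ^2·725; dividing through, δ = 635/725 = 0.87586.
Substituting δ into 435 = β·δ·555: β = 435/(486.103) ≈ 0.895.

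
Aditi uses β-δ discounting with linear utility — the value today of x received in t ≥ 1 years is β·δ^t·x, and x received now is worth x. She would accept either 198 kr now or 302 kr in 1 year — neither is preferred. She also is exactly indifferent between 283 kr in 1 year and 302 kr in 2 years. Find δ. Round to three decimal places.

Both payoffs in the second observation are in the future, so β drops out: δ^1·283 = δ^2·302 ⇒ δ = 283/302 = 0.93709.

δ ≈ 0.937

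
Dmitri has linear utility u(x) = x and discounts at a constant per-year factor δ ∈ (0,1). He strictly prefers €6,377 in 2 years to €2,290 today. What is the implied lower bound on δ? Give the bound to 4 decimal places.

δ > 0.5993

Under u(x) = x this choice says 2290 < δ^2·6377.
Hence δ^2 > 2290/6377 = 0.35910, and x ↦ x^(1/2) is increasing on (0,∞).
δ > (2290/6377)^(1/2) ≈ 0.5993.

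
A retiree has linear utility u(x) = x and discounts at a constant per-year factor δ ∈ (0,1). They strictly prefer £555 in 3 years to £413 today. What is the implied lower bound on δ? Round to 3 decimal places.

δ > 0.906

Under u(x) = x this choice says 413 < δ^3·555.
Hence δ^3 > 413/555 = 0.74414, and x ↦ x^(1/3) is increasing on (0,∞).
δ > 0.74414^(1/3) = 0.906.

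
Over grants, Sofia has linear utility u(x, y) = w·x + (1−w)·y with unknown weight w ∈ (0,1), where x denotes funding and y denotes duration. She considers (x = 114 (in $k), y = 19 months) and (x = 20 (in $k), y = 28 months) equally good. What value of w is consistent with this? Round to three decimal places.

u(114,19) = u(20,28) means w·114 + (1−w)·19 = w·20 + (1−w)·28.
w·(114−20) = (1−w)·(28−19), i.e. w·94 = (1−w)·9.
Hence w = 9/(94+9) = 9/103 = 0.087.

w = 0.087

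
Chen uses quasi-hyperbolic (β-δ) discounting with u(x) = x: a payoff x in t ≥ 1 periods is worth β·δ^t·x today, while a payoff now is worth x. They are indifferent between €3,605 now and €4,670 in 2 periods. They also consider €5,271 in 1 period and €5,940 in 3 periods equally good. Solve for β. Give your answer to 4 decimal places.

β ≈ 0.8699

From the later pair, β·δ^1·5271 = β·δ^3·5940; dividing through, δ^2 = 5271/5940 = 0.88737, so δ = 0.94201.
The first indifference: 3605 = β·δ^2·4670, so β = 3605/(δ^2·4670) = 3605/(0.88737·4670) ≈ 0.8699.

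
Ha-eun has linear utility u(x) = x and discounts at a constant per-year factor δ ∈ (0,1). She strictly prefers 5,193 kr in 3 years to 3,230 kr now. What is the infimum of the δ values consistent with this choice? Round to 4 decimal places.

δ > 0.8536

The preference means 3230 < δ^3·5193.
So δ^3 > 3230/5193 = 0.62199; taking the cube root of both positive sides preserves the inequality.
δ > (3230/5193)^(1/3) ≈ 0.8536.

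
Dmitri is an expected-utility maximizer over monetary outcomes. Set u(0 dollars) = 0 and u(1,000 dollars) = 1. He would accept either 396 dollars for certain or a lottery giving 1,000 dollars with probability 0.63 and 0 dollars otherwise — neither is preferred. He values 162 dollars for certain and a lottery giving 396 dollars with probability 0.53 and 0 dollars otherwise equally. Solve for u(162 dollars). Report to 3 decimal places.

The first gamble pins u(396 dollars): it must equal 0.63·1 + 0.37·0 = 0.63.
The second indifference gives u(162 dollars) = 0.53·u(396 dollars) + 0.47·u(0 dollars) = 0.53·0.63 + 0.47·0.00 = 0.3339.

0.334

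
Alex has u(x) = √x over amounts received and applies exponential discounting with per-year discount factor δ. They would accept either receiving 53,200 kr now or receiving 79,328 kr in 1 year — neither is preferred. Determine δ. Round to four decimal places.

δ ≈ 0.8189

Equating discounted utilities: u(53200) = δ·u(79328) ⇒ δ = u(53200)/u(79328).
With u(x) = √x: δ = √53200/√79328 = √(53200/79328) = 0.81892.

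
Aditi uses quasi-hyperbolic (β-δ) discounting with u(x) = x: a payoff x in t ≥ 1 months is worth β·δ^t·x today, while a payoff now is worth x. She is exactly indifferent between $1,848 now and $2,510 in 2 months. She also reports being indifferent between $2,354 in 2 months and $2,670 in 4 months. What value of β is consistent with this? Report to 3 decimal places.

β ≈ 0.835

From the later pair, β·δ^2·2354 = β·δ^4·2670; dividing through, δ^2 = 2354/2670 = 0.88165, so δ = 0.93896.
Now use the now-vs-future pair: 1848 = β·δ^2·2510 gives β = 1848/(0.88165·2510) ≈ 0.835.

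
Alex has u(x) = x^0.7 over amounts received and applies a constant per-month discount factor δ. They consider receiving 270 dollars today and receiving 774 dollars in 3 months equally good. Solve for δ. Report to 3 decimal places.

Indifference means u(270) = δ^3 · u(774), so δ^3 = u(270)/u(774).
Since u(x) = x^0.7, δ^3 = (270/774)^0.7 = 0.34884^0.7 = 0.47845.
Taking the cube root: δ = 0.47845^(1/3) ≈ 0.782.

δ ≈ 0.782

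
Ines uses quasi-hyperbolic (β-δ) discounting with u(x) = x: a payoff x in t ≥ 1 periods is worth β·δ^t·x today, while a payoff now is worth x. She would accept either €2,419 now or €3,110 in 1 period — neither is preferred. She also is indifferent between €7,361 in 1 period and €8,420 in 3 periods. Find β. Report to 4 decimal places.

β ≈ 0.8319

Both payoffs in the second observation are in the future, so β drops out: δ^1·7361 = δ^3·8420 ⇒ δ^2 = 7361/8420 = 0.87423, so δ = 0.93500.
Substituting δ into 2419 = β·δ·3110: β = 2419/(2907.855) ≈ 0.8319.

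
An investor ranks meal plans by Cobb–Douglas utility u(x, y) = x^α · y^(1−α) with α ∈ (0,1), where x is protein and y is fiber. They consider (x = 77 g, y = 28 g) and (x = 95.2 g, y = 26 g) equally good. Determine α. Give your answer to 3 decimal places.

Indifference: 77^α · 28^(1−α) = 95.2^α · 26^(1−α).
Rearrange to (77/95.2)^α = (26/28)^(1−α) and take logs: α·-0.212175 = (1−α)·-0.074108.
So α/(1−α) = (-0.074108)/(-0.212175) = 0.349278, and α = 0.349278/1.349278 ≈ 0.259.

α ≈ 0.259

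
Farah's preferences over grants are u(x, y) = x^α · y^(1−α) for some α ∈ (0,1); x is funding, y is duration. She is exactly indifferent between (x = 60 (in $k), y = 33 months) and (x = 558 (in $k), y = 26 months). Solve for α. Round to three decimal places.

Indifference: 60^α · 33^(1−α) = 558^α · 26^(1−α).
Taking logs: α·ln 60 + (1−α)·ln 33 = α·ln 558 + (1−α)·ln 26, i.e. α·-2.230014 = (1−α)·-0.238411.
With A = -2.230014 and B = -0.238411: α·A = (1−α)·B, so α = B/(A+B) = -0.238411/-2.468425 ≈ 0.097.

α ≈ 0.097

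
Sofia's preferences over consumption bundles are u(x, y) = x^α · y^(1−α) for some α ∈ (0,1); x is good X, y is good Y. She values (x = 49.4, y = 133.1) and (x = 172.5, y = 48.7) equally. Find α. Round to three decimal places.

α ≈ 0.446

The Cobb–Douglas utilities coincide, so 49.4^α·133.1^(1−α) = 172.5^α·48.7^(1−α).
(49.4/172.5)^α = (48.7/133.1)^(1−α); take logs: α·ln(49.4/172.5) = (1−α)·ln(48.7/133.1), i.e. α·-1.250447 = (1−α)·-1.005422.
With A = -1.250447 and B = -1.005422: α·A = (1−α)·B, so α = B/(A+B) = -1.005422/-2.255869 ≈ 0.446.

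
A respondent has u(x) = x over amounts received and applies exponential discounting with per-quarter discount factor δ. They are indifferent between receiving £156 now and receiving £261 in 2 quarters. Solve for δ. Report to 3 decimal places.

δ ≈ 0.773

Equating discounted utilities: u(156) = δ^2·u(261) ⇒ δ^2 = u(156)/u(261).
With u(x) = x: δ^2 = 156/261 = 0.59770.
So δ = 0.59770^(1/2) ≈ 0.773.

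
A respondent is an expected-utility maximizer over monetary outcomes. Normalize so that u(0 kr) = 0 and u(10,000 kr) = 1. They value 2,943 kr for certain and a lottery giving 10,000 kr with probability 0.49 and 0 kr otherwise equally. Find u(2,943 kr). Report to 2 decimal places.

0.49

u(2,943 kr) equals the lottery's expected utility: 0.49·1 + 0.51·0 = 0.49.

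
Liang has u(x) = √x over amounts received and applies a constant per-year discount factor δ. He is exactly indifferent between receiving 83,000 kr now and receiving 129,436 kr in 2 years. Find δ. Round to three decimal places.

The payoff in 2 years is discounted by δ^2, so u(83000) = δ^2·u(129436) and δ^2 = u(83000)/u(129436).
With u(x) = √x: δ^2 = √83000/√129436 = √(83000/129436) = 0.80078.
Taking the square root: δ = 0.80078^(1/2) ≈ 0.895.

δ ≈ 0.895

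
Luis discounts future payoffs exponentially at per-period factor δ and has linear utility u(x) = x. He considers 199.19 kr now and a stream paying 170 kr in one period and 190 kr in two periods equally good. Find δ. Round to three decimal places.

δ ≈ 0.670

Equating present values: 199.19 = 170δ + 190δ².
Rearranged: 190δ² + 170δ − 199.19 = 0.
By the quadratic formula (taking the positive root), δ = (−170 + √180284.40) / 380 ≈ 0.670.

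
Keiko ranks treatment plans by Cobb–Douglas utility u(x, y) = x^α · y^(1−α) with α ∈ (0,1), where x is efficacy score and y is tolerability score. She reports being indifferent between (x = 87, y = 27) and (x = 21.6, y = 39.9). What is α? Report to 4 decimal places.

α ≈ 0.2189

Indifference: 87^α · 27^(1−α) = 21.6^α · 39.9^(1−α).
(87/21.6)^α = (39.9/27)^(1−α); take logs: α·ln(87/21.6) = (1−α)·ln(39.9/27), i.e. α·1.3932148 = (1−α)·0.3905395.
So α/(1−α) = (0.3905395)/(1.3932148) = 0.2803154, and α = 0.2803154/1.2803154 ≈ 0.2189.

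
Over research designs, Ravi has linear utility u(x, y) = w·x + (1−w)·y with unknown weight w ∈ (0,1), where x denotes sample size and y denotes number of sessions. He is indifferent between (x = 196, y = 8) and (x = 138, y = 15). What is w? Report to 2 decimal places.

Indifference: w·196 + (1−w)·8 = w·138 + (1−w)·15.
w·(196−138) = (1−w)·(15−8), i.e. w·58 = (1−w)·7.
The marginal rate of substitution is 7/58, so w = 7/(58+7) = 0.11.

w = 0.11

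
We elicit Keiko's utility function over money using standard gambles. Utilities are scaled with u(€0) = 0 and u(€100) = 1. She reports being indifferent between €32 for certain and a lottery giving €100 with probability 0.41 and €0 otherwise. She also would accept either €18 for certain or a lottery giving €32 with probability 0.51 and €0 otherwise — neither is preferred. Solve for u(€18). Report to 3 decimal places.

The first gamble pins u(€32): it must equal 0.41·1 + 0.59·0 = 0.41.
The second indifference gives u(€18) = 0.51·u(€32) + 0.49·u(€0) = 0.51·0.41 + 0.49·0.00 = 0.2091.

0.209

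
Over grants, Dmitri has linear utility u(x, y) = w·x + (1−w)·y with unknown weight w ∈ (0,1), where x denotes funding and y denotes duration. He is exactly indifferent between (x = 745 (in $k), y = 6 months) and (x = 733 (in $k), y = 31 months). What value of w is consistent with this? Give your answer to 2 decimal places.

Indifference: w·745 + (1−w)·6 = w·733 + (1−w)·31.
Rearranging, 12·w − 25·(1−w) = 0.
Hence w = 25/(12+25) = 25/37 = 0.68.

w = 0.68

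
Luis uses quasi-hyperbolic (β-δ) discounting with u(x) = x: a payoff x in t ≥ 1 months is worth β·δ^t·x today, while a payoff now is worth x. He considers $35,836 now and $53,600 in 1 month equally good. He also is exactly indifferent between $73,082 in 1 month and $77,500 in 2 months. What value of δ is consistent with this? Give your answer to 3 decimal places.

The second indifference involves only future payoffs, so β cancels: β·δ^1·73082 = β·δ^2·77500, giving δ = 73082/77500 = 0.94299.

δ ≈ 0.943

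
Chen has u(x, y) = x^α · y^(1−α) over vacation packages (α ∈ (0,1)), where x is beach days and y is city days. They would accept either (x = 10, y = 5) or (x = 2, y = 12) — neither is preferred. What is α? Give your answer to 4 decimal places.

α ≈ 0.3523

Set the two utilities equal: 10^α·5^(1−α) = 2^α·12^(1−α).
Taking logs: α·ln 10 + (1−α)·ln 5 = α·ln 2 + (1−α)·ln 12, i.e. α·1.6094379 = (1−α)·0.8754687.
Thus α·(2.4849066) = 0.8754687, so α = 0.8754687/2.4849066 ≈ 0.3523.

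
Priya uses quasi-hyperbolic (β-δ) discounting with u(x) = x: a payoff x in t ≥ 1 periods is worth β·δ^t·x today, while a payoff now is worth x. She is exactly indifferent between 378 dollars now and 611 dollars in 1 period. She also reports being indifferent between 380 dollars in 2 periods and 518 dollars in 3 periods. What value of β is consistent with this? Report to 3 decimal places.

Both payoffs in the second observation are in the future, so β drops out: δ^2·380 = δ^3·518 ⇒ δ = 380/518 = 0.73359.
Substituting δ into 378 = β·δ·611: β = 378/(448.224) ≈ 0.843.

β ≈ 0.843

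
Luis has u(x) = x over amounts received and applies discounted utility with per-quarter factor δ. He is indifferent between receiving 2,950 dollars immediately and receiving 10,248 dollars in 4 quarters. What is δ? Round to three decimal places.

δ ≈ 0.732

Indifference means u(2950) = δ^4 · u(10248), so δ^4 = u(2950)/u(10248).
With u(x) = x: δ^4 = 2950/10248 = 0.28786.
Taking the 4th root: δ = 0.28786^(1/4) ≈ 0.732.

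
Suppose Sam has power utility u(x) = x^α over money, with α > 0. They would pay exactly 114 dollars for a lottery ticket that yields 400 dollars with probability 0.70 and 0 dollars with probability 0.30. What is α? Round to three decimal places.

EU(lottery) = 0.70·400^α + 0.30·0 = 0.70·400^α.
Indifference: 114^α = 0.70·400^α, so (114/400)^α = 0.70.
Taking logs: α·ln(114/400) = ln(0.70), so α = -0.356675 / -1.255266 ≈ 0.284.

α ≈ 0.284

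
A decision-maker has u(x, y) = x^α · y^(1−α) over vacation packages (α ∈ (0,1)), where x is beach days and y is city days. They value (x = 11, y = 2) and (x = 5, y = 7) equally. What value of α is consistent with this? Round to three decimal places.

α ≈ 0.614

The Cobb–Douglas utilities coincide, so 11^α·2^(1−α) = 5^α·7^(1−α).
Taking logs: α·ln 11 + (1−α)·ln 2 = α·ln 5 + (1−α)·ln 7, i.e. α·0.788457 = (1−α)·1.252763.
Thus α·(2.041220) = 1.252763, so α = 1.252763/2.041220 ≈ 0.614.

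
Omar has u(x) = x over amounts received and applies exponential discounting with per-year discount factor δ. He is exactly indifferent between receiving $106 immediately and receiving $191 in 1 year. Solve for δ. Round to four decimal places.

δ ≈ 0.5550

The payoff in 1 year is discounted by δ, so u(106) = δ·u(191) and δ = u(106)/u(191).
With u(x) = x: δ = 106/191 = 0.55497.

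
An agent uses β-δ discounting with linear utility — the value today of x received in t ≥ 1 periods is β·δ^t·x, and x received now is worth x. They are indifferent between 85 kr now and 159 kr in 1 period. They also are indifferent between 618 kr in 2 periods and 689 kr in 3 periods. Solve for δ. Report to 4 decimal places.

From the later pair, β·δ^2·618 = β·δ^3·689; dividing through, δ = 618/689 = 0.89695.

δ ≈ 0.8970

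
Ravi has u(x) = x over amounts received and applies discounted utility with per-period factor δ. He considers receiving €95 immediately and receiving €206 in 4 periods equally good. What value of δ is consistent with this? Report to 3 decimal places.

δ ≈ 0.824

Equating discounted utilities: u(95) = δ^4·u(206) ⇒ δ^4 = u(95)/u(206).
With u(x) = x: δ^4 = 95/206 = 0.46117.
Hence δ = (0.46117)^(1/4) = 0.82407.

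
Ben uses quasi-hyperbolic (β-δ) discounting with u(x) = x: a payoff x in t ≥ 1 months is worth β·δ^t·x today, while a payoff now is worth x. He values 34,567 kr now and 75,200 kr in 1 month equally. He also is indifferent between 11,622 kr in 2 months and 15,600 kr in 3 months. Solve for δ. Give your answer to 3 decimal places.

δ ≈ 0.745

From the later pair, β·δ^2·11622 = β·δ^3·15600; dividing through, δ = 11622/15600 = 0.74500.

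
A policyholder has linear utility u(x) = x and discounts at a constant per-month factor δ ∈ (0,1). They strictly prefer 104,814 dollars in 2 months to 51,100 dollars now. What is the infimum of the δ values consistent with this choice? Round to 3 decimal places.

δ > 0.698

Comparing present values: 51100 < δ^2·104814.
Hence δ^2 > 51100/104814 = 0.48753, and x ↦ x^(1/2) is increasing on (0,∞).
δ > 0.48753^(1/2) = 0.698.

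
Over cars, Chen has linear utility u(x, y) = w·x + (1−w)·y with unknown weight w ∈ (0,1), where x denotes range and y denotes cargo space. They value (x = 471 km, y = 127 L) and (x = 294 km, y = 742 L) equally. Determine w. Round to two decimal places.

w = 0.78

u(471,127) = u(294,742) means w·471 + (1−w)·127 = w·294 + (1−w)·742.
Rearranging, 177·w − 615·(1−w) = 0.
Hence w = 615/(177+615) = 615/792 = 0.78.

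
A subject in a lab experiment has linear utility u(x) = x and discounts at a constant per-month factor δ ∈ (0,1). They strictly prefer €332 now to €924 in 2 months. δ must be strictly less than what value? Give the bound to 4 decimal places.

Under u(x) = x this choice says 332 > δ^2·924.
Hence δ^2 < 332/924 = 0.35931, and x ↦ x^(1/2) is increasing on (0,∞).
δ < (332/924)^(1/2) ≈ 0.5994.

δ < 0.5994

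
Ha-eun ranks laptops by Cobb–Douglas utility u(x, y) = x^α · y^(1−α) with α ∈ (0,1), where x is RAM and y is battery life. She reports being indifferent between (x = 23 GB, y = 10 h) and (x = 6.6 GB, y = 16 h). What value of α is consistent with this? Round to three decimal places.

α ≈ 0.274

The Cobb–Douglas utilities coincide, so 23^α·10^(1−α) = 6.6^α·16^(1−α).
Rearrange to (23/6.6)^α = (16/10)^(1−α) and take logs: α·1.248425 = (1−α)·0.470004.
Thus α·(1.718429) = 0.470004, so α = 0.470004/1.718429 ≈ 0.274.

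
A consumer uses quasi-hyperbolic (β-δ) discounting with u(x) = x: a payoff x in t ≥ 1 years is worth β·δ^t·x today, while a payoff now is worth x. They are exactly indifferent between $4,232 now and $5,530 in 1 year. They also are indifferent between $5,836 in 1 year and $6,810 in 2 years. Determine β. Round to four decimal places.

Both payoffs in the second observation are in the future, so β drops out: δ^1·5836 = δ^2·6810 ⇒ δ = 5836/6810 = 0.85698.
Substituting δ into 4232 = β·δ·5530: β = 4232/(4739.072) ≈ 0.8930.

β ≈ 0.8930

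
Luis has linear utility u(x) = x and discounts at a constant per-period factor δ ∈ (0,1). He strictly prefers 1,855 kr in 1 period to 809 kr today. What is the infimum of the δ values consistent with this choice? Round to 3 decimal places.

δ > 0.436

Comparing present values: 809 < δ·1855.
Dividing through by 1855 gives δ > 0.43612.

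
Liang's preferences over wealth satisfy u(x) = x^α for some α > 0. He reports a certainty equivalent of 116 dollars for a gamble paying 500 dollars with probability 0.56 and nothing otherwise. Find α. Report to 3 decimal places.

Since u(0) = 0, the lottery's EU is 0.56·500^α.
Indifference: 116^α = 0.56·500^α, so (116/500)^α = 0.56.
α = ln(0.56) / ln(116/500) = -0.579818/-1.461018 ≈ 0.397.

α ≈ 0.397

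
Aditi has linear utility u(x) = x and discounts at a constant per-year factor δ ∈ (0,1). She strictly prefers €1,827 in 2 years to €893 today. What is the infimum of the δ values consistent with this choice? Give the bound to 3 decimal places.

The preference means 893 < δ^2·1827.
Dividing by 1827: δ^2 > 0.48878. Both sides are positive, so the square root keeps the direction.
δ > (893/1827)^(1/2) ≈ 0.699.

δ > 0.699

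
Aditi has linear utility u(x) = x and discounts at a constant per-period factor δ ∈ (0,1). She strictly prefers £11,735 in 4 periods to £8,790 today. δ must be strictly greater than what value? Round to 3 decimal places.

The preference means 8790 < δ^4·11735.
Hence δ^4 > 8790/11735 = 0.74904, and x ↦ x^(1/4) is increasing on (0,∞).
δ > 0.74904^(1/4) = 0.930.

δ > 0.930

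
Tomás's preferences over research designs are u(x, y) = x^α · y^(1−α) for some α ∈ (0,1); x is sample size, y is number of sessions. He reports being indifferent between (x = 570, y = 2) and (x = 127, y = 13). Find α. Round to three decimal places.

α ≈ 0.555

Indifference: 570^α · 2^(1−α) = 127^α · 13^(1−α).
Rearrange to (570/127)^α = (13/2)^(1−α) and take logs: α·1.501449 = (1−α)·1.871802.
Thus α·(3.373251) = 1.871802, so α = 1.871802/3.373251 ≈ 0.555.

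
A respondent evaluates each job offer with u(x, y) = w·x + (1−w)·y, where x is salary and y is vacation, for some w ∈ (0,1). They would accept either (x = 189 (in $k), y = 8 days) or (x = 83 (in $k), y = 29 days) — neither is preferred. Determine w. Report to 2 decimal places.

Indifference: w·189 + (1−w)·8 = w·83 + (1−w)·29.
Rearranging, 106·w − 21·(1−w) = 0.
The marginal rate of substitution is 21/106, so w = 21/(106+21) = 0.17.

w = 0.17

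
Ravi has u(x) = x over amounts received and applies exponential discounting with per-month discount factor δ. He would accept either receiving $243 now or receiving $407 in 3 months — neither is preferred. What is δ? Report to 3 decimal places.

Equating discounted utilities: u(243) = δ^3·u(407) ⇒ δ^3 = u(243)/u(407).
With u(x) = x: δ^3 = 243/407 = 0.59705.
So δ = 0.59705^(1/3) ≈ 0.842.

δ ≈ 0.842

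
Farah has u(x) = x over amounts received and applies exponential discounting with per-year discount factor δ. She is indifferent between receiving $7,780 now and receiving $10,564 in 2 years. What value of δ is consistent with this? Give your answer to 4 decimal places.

δ ≈ 0.8582

Equating discounted utilities: u(7780) = δ^2·u(10564) ⇒ δ^2 = u(7780)/u(10564).
With u(x) = x: δ^2 = 7780/10564 = 0.73646.
Taking the square root: δ = 0.73646^(1/2) ≈ 0.8582.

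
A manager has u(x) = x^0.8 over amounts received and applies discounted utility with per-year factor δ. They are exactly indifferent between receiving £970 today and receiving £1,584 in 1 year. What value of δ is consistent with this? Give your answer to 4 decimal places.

δ ≈ 0.6755

The payoff in 1 year is discounted by δ, so u(970) = δ·u(1584) and δ = u(970)/u(1584).
With u(x) = x^0.8: δ = 970^0.8/1584^0.8 = (970/1584)^0.8 = 0.67548.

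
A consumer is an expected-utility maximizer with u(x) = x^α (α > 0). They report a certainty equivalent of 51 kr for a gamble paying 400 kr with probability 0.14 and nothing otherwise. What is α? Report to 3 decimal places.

α ≈ 0.955

The lottery's expected utility is 0.14·u(400) + 0.86·u(0) = 0.14·400^α (since u(0) = 0 for α > 0).
Indifference: 51^α = 0.14·400^α, so (51/400)^α = 0.14.
Taking logs: α·ln(51/400) = ln(0.14), so α = -1.966113 / -2.059639 ≈ 0.955.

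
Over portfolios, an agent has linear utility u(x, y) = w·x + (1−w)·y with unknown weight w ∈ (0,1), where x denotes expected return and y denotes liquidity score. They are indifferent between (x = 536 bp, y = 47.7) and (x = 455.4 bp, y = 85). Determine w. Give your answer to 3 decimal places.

u(536,47.7) = u(455.4,85) means w·536 + (1−w)·47.7 = w·455.4 + (1−w)·85.
w·(536−455.4) = (1−w)·(85−47.7), i.e. w·80.6 = (1−w)·37.3.
So w/(1−w) = 37.3/80.6 = 0.4628, giving w = 37.3/(80.6+37.3) = 0.316.

w = 0.316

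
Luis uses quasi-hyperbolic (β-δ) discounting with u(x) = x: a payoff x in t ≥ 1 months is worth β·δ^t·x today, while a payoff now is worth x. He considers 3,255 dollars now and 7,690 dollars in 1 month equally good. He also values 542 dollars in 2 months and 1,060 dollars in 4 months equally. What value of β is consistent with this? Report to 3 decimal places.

β ≈ 0.592

The second indifference involves only future payoffs, so β cancels: β·δ^2·542 = β·δ^4·1060, giving δ^2 = 542/1060 = 0.51132, so δ = 0.71507.
Substituting δ into 3255 = β·δ·7690: β = 3255/(5498.865) ≈ 0.592.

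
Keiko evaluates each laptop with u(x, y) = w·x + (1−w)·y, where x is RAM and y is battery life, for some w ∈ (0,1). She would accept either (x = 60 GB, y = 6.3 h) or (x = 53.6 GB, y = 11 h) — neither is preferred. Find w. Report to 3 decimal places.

w = 0.423

Equating utilities: w·60 + (1−w)·6.3 = w·53.6 + (1−w)·11.
w·(60−53.6) = (1−w)·(11−6.3), i.e. w·6.4 = (1−w)·4.7.
The marginal rate of substitution is 4.7/6.4, so w = 4.7/(6.4+4.7) = 0.423.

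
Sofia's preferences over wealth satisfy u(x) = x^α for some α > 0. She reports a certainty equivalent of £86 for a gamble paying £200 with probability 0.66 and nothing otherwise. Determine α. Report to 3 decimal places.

The lottery's expected utility is 0.66·u(200) + 0.34·u(0) = 0.66·200^α (since u(0) = 0 for α > 0).
Equating: 86^α = 0.66·200^α, i.e. 0.4300^α = 0.66.
Taking logs: α·ln(86/200) = ln(0.66), so α = -0.415515 / -0.843970 ≈ 0.492.

α ≈ 0.492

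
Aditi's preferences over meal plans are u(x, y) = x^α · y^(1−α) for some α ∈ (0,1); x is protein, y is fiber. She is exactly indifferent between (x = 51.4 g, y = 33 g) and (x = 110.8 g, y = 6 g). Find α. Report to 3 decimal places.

The Cobb–Douglas utilities coincide, so 51.4^α·33^(1−α) = 110.8^α·6^(1−α).
Rearrange to (51.4/110.8)^α = (6/33)^(1−α) and take logs: α·-0.768089 = (1−α)·-1.704748.
So α/(1−α) = (-1.704748)/(-0.768089) = 2.219467, and α = 2.219467/3.219467 ≈ 0.689.

α ≈ 0.689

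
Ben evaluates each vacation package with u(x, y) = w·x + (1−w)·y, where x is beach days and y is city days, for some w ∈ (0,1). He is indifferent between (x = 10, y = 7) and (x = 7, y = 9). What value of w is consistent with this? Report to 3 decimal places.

w = 0.400

u(10,7) = u(7,9) means w·10 + (1−w)·7 = w·7 + (1−w)·9.
w·(10−7) = (1−w)·(9−7), i.e. w·3 = (1−w)·2.
The marginal rate of substitution is 2/3, so w = 2/(3+2) = 0.400.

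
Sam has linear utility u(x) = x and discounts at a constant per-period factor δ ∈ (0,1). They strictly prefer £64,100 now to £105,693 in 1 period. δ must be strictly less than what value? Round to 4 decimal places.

Comparing present values: 64100 > δ·105693.
Dividing through by 105693 gives δ < 0.60647.

δ < 0.6065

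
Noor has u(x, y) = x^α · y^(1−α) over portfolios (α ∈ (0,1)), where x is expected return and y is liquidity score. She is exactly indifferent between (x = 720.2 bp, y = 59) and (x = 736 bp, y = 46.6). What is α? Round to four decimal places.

α ≈ 0.9158

Indifference: 720.2^α · 59^(1−α) = 736^α · 46.6^(1−α).
(720.2/736)^α = (46.6/59)^(1−α); take logs: α·ln(720.2/736) = (1−α)·ln(46.6/59), i.e. α·-0.0217012 = (1−α)·-0.2359369.
With A = -0.0217012 and B = -0.2359369: α·A = (1−α)·B, so α = B/(A+B) = -0.2359369/-0.2576381 ≈ 0.9158.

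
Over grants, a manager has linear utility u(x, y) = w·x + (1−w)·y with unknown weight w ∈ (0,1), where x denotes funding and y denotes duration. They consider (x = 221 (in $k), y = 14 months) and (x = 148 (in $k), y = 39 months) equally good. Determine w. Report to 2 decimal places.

u(221,14) = u(148,39) means w·221 + (1−w)·14 = w·148 + (1−w)·39.
w·(221−148) = (1−w)·(39−14), i.e. w·73 = (1−w)·25.
The marginal rate of substitution is 25/73, so w = 25/(73+25) = 0.26.

w = 0.26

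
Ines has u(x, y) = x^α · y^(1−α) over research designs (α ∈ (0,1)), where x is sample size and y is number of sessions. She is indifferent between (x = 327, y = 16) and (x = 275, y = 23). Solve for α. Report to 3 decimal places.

α ≈ 0.677

The Cobb–Douglas utilities coincide, so 327^α·16^(1−α) = 275^α·23^(1−α).
Taking logs: α·ln 327 + (1−α)·ln 16 = α·ln 275 + (1−α)·ln 23, i.e. α·0.173189 = (1−α)·0.362905.
Thus α·(0.536094) = 0.362905, so α = 0.362905/0.536094 ≈ 0.677.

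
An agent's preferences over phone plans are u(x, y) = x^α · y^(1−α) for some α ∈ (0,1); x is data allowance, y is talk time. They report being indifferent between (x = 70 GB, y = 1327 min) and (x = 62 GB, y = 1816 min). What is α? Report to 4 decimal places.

Indifference: 70^α · 1327^(1−α) = 62^α · 1816^(1−α).
Rearrange to (70/62)^α = (1816/1327)^(1−α) and take logs: α·0.1213609 = (1−α)·0.3137155.
Thus α·(0.4350764) = 0.3137155, so α = 0.3137155/0.4350764 ≈ 0.7211.

α ≈ 0.7211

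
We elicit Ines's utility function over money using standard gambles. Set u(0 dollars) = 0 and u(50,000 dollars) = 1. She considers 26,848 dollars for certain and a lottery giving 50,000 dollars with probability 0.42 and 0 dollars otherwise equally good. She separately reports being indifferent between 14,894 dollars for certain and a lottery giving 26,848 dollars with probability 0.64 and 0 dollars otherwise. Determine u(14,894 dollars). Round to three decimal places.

0.269

First, u(26,848 dollars) = 0.42·u(50,000 dollars) + 0.58·u(0 dollars) = 0.42.
The second indifference gives u(14,894 dollars) = 0.64·u(26,848 dollars) + 0.36·u(0 dollars) = 0.64·0.42 + 0.36·0.00 = 0.2688.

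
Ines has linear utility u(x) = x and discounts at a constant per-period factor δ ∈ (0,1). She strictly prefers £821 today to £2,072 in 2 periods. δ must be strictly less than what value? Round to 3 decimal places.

Under u(x) = x this choice says 821 > δ^2·2072.
Hence δ^2 < 821/2072 = 0.39624, and x ↦ x^(1/2) is increasing on (0,∞).
δ < (821/2072)^(1/2) ≈ 0.629.

δ < 0.629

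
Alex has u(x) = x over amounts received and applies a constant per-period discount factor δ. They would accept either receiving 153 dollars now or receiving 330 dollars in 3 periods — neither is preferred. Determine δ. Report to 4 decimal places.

Equating discounted utilities: u(153) = δ^3·u(330) ⇒ δ^3 = u(153)/u(330).
With u(x) = x: δ^3 = 153/330 = 0.46364.
Taking the cube root: δ = 0.46364^(1/3) ≈ 0.7740.

δ ≈ 0.7740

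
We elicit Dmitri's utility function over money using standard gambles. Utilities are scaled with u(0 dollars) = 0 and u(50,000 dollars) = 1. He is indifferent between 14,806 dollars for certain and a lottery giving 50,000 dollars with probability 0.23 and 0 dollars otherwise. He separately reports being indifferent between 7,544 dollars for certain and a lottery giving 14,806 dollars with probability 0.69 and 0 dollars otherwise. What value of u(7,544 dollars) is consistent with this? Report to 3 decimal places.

The first gamble pins u(14,806 dollars): it must equal 0.23·1 + 0.77·0 = 0.23.
The second indifference gives u(7,544 dollars) = 0.69·u(14,806 dollars) + 0.31·u(0 dollars) = 0.69·0.23 + 0.31·0.00 = 0.1587.

0.159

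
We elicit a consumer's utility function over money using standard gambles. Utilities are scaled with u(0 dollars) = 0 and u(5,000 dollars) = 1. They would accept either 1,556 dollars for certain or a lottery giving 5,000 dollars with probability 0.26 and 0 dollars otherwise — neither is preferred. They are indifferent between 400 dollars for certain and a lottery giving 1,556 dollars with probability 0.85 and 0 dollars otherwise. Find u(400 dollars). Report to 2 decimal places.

First, u(1,556 dollars) = 0.26·u(5,000 dollars) + 0.74·u(0 dollars) = 0.26.
Then u(400 dollars) = 0.85·u(1,556 dollars) + 0.15·u(0 dollars) = 0.85·0.26 + 0.15·0.00 = 0.2210.

0.22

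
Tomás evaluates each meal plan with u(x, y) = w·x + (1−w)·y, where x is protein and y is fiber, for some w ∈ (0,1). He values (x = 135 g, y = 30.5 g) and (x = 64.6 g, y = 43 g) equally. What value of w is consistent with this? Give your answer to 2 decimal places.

w = 0.15

Equating utilities: w·135 + (1−w)·30.5 = w·64.6 + (1−w)·43.
Collecting terms: w·70.4 = (1−w)·12.5.
The marginal rate of substitution is 12.5/70.4, so w = 12.5/(70.4+12.5) = 0.15.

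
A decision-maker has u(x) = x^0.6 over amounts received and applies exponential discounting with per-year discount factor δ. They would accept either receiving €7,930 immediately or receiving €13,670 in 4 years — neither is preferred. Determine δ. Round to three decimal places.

The payoff in 4 years is discounted by δ^4, so u(7930) = δ^4·u(13670) and δ^4 = u(7930)/u(13670).
With u(x) = x^0.6: δ^4 = 7930^0.6/13670^0.6 = (7930/13670)^0.6 = 0.72128.
Hence δ = (0.72128)^(1/4) = 0.92156.

δ ≈ 0.922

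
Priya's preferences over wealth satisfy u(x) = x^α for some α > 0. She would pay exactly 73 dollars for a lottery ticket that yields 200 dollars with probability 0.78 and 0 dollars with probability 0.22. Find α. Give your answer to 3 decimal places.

EU(lottery) = 0.78·200^α + 0.22·0 = 0.78·200^α.
Setting u(73) equal to that: 73^α = 0.78·200^α ⇒ (73/200)^α = 0.78.
Taking logs: α·ln(73/200) = ln(0.78), so α = -0.248461 / -1.007858 ≈ 0.247.

α ≈ 0.247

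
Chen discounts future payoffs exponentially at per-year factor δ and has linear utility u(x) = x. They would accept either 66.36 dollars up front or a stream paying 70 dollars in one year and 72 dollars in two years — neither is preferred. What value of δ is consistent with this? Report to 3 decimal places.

δ ≈ 0.590

Present value of the stream is 70·δ + 72·δ². Indifference gives 70δ + 72δ² = 66.36.
That is, 72δ² + 70δ − 66.36 = 0, a quadratic in δ.
By the quadratic formula (taking the positive root), δ = (−70 + √24011.68) / 144 ≈ 0.590.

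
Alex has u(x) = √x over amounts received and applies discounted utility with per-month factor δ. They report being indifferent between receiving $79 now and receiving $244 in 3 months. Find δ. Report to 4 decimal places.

δ ≈ 0.8287

Indifference means u(79) = δ^3 · u(244), so δ^3 = u(79)/u(244).
With u(x) = √x: δ^3 = √79/√244 = √(79/244) = 0.56901.
Hence δ = (0.56901)^(1/3) = 0.828653.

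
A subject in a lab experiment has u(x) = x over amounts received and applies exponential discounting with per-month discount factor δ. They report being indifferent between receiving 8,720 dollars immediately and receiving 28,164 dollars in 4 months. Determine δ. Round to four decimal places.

δ ≈ 0.7459

The payoff in 4 months is discounted by δ^4, so u(8720) = δ^4·u(28164) and δ^4 = u(8720)/u(28164).
With u(x) = x: δ^4 = 8720/28164 = 0.30962.
So δ = 0.30962^(1/4) ≈ 0.7459.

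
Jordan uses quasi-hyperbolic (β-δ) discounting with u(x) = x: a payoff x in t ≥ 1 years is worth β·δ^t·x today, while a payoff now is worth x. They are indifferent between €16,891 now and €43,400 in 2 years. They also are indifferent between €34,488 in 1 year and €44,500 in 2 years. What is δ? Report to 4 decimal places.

δ ≈ 0.7750

The second indifference involves only future payoffs, so β cancels: β·δ^1·34488 = β·δ^2·44500, giving δ = 34488/44500 = 0.77501.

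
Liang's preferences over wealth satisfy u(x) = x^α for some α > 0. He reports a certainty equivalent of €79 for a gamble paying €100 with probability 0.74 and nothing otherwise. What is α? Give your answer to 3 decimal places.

α ≈ 1.277

Since u(0) = 0, the lottery's EU is 0.74·100^α.
Equating: 79^α = 0.74·100^α, i.e. 0.7900^α = 0.74.
Take logs: α = ln 0.74 / ln(79/100) ≈ 1.27737.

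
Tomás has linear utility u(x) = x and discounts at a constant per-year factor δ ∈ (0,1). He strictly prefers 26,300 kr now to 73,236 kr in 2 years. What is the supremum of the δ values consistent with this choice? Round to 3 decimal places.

δ < 0.599

Under u(x) = x this choice says 26300 > δ^2·73236.
Dividing by 73236: δ^2 < 0.35911. Both sides are positive, so the square root keeps the direction.
δ < 0.35911^(1/2) = 0.599.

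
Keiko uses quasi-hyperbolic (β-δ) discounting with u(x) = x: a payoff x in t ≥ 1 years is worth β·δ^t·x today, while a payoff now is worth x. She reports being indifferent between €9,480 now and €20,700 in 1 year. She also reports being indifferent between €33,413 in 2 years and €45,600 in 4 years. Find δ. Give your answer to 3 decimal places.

δ ≈ 0.856

The second indifference involves only future payoffs, so β cancels: β·δ^2·33413 = β·δ^4·45600, giving δ^2 = 33413/45600 = 0.73274, so δ = 0.85600.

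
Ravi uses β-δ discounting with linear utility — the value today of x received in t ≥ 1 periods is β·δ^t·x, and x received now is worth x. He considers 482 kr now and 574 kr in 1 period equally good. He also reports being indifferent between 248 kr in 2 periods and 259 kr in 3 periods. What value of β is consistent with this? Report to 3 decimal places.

β ≈ 0.877

The second indifference involves only future payoffs, so β cancels: β·δ^2·248 = β·δ^3·259, giving δ = 248/259 = 0.95753.
The first indifference: 482 = β·δ·574, so β = 482/(δ·574) = 482/(0.95753·574) ≈ 0.877.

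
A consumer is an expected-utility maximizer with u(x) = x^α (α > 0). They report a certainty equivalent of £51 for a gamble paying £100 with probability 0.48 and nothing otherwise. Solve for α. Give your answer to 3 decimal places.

Since u(0) = 0, the lottery's EU is 0.48·100^α.
Indifference: 51^α = 0.48·100^α, so (51/100)^α = 0.48.
α = ln(0.48) / ln(51/100) = -0.733969/-0.673345 ≈ 1.090.

α ≈ 1.090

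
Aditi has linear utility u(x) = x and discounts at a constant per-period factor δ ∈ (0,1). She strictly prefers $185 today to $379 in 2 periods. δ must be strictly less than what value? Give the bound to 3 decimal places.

δ < 0.699

Comparing present values: 185 > δ^2·379.
Hence δ^2 < 185/379 = 0.48813, and x ↦ x^(1/2) is increasing on (0,∞).
δ < (185/379)^(1/2) ≈ 0.699.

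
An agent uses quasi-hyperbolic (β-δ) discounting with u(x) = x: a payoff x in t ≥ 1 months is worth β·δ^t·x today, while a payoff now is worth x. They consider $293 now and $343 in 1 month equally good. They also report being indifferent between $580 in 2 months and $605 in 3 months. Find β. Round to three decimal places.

β ≈ 0.891

The second indifference involves only future payoffs, so β cancels: β·δ^2·580 = β·δ^3·605, giving δ = 580/605 = 0.95868.
The first indifference: 293 = β·δ·343, so β = 293/(δ·343) = 293/(0.95868·343) ≈ 0.891.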